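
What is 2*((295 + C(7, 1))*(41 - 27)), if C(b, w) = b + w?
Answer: 8484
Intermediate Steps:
2*((295 + C(7, 1))*(41 - 27)) = 2*((295 + (7 + 1))*(41 - 27)) = 2*((295 + 8)*14) = 2*(303*14) = 2*4242 = 8484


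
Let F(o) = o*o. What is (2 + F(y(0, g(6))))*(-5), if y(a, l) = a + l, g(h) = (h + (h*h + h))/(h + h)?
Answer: -90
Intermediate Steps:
g(h) = (h² + 2*h)/(2*h) (g(h) = (h + (h² + h))/((2*h)) = (h + (h + h²))*(1/(2*h)) = (h² + 2*h)*(1/(2*h)) = (h² + 2*h)/(2*h))
F(o) = o²
(2 + F(y(0, g(6))))*(-5) = (2 + (0 + (1 + (½)*6))²)*(-5) = (2 + (0 + (1 + 3))²)*(-5) = (2 + (0 + 4)²)*(-5) = (2 + 4²)*(-5) = (2 + 16)*(-5) = 18*(-5) = -90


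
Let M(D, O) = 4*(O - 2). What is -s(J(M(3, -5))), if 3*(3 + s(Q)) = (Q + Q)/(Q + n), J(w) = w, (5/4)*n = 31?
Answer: -17/6 ≈ -2.8333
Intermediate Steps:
M(D, O) = -8 + 4*O (M(D, O) = 4*(-2 + O) = -8 + 4*O)
n = 124/5 (n = (4/5)*31 = 124/5 ≈ 24.800)
s(Q) = -3 + 2*Q/(3*(124/5 + Q)) (s(Q) = -3 + ((Q + Q)/(Q + 124/5))/3 = -3 + ((2*Q)/(124/5 + Q))/3 = -3 + (2*Q/(124/5 + Q))/3 = -3 + 2*Q/(3*(124/5 + Q)))
-s(J(M(3, -5))) = -(-1116 - 35*(-8 + 4*(-5)))/(3*(124 + 5*(-8 + 4*(-5)))) = -(-1116 - 35*(-8 - 20))/(3*(124 + 5*(-8 - 20))) = -(-1116 - 35*(-28))/(3*(124 + 5*(-28))) = -(-1116 + 980)/(3*(124 - 140)) = -(-136)/(3*(-16)) = -(-1)*(-136)/(3*16) = -1*17/6 = -17/6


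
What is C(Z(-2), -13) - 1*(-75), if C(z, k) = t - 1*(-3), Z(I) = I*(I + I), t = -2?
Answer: 76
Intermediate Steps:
Z(I) = 2*I² (Z(I) = I*(2*I) = 2*I²)
C(z, k) = 1 (C(z, k) = -2 - 1*(-3) = -2 + 3 = 1)
C(Z(-2), -13) - 1*(-75) = 1 - 1*(-75) = 1 + 75 = 76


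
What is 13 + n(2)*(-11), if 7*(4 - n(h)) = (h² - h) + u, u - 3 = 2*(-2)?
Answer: -206/7 ≈ -29.429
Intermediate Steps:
u = -1 (u = 3 + 2*(-2) = 3 - 4 = -1)
n(h) = 29/7 - h²/7 + h/7 (n(h) = 4 - ((h² - h) - 1)/7 = 4 - (-1 + h² - h)/7 = 4 + (⅐ - h²/7 + h/7) = 29/7 - h²/7 + h/7)
13 + n(2)*(-11) = 13 + (29/7 - ⅐*2² + (⅐)*2)*(-11) = 13 + (29/7 - ⅐*4 + 2/7)*(-11) = 13 + (29/7 - 4/7 + 2/7)*(-11) = 13 + (27/7)*(-11) = 13 - 297/7 = -206/7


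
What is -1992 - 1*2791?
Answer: -4783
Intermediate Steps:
-1992 - 1*2791 = -1992 - 2791 = -4783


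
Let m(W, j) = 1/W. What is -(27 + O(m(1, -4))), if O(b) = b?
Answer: -28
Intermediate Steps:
-(27 + O(m(1, -4))) = -(27 + 1/1) = -(27 + 1) = -1*28 = -28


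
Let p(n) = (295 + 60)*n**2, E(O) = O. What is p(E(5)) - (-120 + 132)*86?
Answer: 7843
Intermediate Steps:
p(n) = 355*n**2
p(E(5)) - (-120 + 132)*86 = 355*5**2 - (-120 + 132)*86 = 355*25 - 12*86 = 8875 - 1*1032 = 8875 - 1032 = 7843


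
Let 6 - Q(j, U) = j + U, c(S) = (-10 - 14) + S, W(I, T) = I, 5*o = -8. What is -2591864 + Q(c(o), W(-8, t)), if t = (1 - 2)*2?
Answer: -12959122/5 ≈ -2.5918e+6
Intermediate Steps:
o = -8/5 (o = (⅕)*(-8) = -8/5 ≈ -1.6000)
t = -2 (t = -1*2 = -2)
c(S) = -24 + S
Q(j, U) = 6 - U - j (Q(j, U) = 6 - (j + U) = 6 - (U + j) = 6 + (-U - j) = 6 - U - j)
-2591864 + Q(c(o), W(-8, t)) = -2591864 + (6 - 1*(-8) - (-24 - 8/5)) = -2591864 + (6 + 8 - 1*(-128/5)) = -2591864 + (6 + 8 + 128/5) = -2591864 + 198/5 = -12959122/5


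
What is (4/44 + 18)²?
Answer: 39601/121 ≈ 327.28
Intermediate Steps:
(4/44 + 18)² = (4*(1/44) + 18)² = (1/11 + 18)² = (199/11)² = 39601/121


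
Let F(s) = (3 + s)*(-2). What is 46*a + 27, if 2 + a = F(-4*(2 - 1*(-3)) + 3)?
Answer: 1223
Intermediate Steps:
F(s) = -6 - 2*s
a = 26 (a = -2 + (-6 - 2*(-4*(2 - 1*(-3)) + 3)) = -2 + (-6 - 2*(-4*(2 + 3) + 3)) = -2 + (-6 - 2*(-4*5 + 3)) = -2 + (-6 - 2*(-20 + 3)) = -2 + (-6 - 2*(-17)) = -2 + (-6 + 34) = -2 + 28 = 26)
46*a + 27 = 46*26 + 27 = 1196 + 27 = 1223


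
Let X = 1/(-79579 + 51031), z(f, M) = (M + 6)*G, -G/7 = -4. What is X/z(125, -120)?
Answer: 1/91125216 ≈ 1.0974e-8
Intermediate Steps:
G = 28 (G = -7*(-4) = 28)
z(f, M) = 168 + 28*M (z(f, M) = (M + 6)*28 = (6 + M)*28 = 168 + 28*M)
X = -1/28548 (X = 1/(-28548) = -1/28548 ≈ -3.5029e-5)
X/z(125, -120) = -1/(28548*(168 + 28*(-120))) = -1/(28548*(168 - 3360)) = -1/28548/(-3192) = -1/28548*(-1/3192) = 1/91125216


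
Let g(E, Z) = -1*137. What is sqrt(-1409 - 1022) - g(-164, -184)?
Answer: 137 + I*sqrt(2431) ≈ 137.0 + 49.305*I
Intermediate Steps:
g(E, Z) = -137
sqrt(-1409 - 1022) - g(-164, -184) = sqrt(-1409 - 1022) - 1*(-137) = sqrt(-2431) + 137 = I*sqrt(2431) + 137 = 137 + I*sqrt(2431)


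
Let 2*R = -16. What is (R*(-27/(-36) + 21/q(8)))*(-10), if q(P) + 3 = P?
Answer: 396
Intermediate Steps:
R = -8 (R = (½)*(-16) = -8)
q(P) = -3 + P
(R*(-27/(-36) + 21/q(8)))*(-10) = -8*(-27/(-36) + 21/(-3 + 8))*(-10) = -8*(-27*(-1/36) + 21/5)*(-10) = -8*(¾ + 21*(⅕))*(-10) = -8*(¾ + 21/5)*(-10) = -8*99/20*(-10) = -198/5*(-10) = 396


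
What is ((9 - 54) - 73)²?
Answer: 13924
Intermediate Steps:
((9 - 54) - 73)² = (-45 - 73)² = (-118)² = 13924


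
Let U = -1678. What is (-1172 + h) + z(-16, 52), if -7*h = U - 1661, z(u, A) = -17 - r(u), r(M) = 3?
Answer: -715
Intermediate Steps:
z(u, A) = -20 (z(u, A) = -17 - 1*3 = -17 - 3 = -20)
h = 477 (h = -(-1678 - 1661)/7 = -1/7*(-3339) = 477)
(-1172 + h) + z(-16, 52) = (-1172 + 477) - 20 = -695 - 20 = -715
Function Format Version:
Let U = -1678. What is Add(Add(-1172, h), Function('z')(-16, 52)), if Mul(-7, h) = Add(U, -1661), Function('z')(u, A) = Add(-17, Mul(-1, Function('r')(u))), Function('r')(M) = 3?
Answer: -715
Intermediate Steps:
Function('z')(u, A) = -20 (Function('z')(u, A) = Add(-17, Mul(-1, 3)) = Add(-17, -3) = -20)
h = 477 (h = Mul(Rational(-1, 7), Add(-1678, -1661)) = Mul(Rational(-1, 7), -3339) = 477)
Add(Add(-1172, h), Function('z')(-16, 52)) = Add(Add(-1172, 477), -20) = Add(-695, -20) = -715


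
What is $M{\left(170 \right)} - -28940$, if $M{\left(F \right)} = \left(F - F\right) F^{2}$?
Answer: $28940$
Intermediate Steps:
$M{\left(F \right)} = 0$ ($M{\left(F \right)} = 0 F^{2} = 0$)
$M{\left(170 \right)} - -28940 = 0 - -28940 = 0 + 28940 = 28940$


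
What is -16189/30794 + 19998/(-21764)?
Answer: -121019476/83775077 ≈ -1.4446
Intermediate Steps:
-16189/30794 + 19998/(-21764) = -16189*1/30794 + 19998*(-1/21764) = -16189/30794 - 9999/10882 = -121019476/83775077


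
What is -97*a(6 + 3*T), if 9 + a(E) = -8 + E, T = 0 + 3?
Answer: 194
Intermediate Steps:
T = 3
a(E) = -17 + E (a(E) = -9 + (-8 + E) = -17 + E)
-97*a(6 + 3*T) = -97*(-17 + (6 + 3*3)) = -97*(-17 + (6 + 9)) = -97*(-17 + 15) = -97*(-2) = 194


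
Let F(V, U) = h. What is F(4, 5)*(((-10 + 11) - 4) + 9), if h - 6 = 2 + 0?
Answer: 48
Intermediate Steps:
h = 8 (h = 6 + (2 + 0) = 6 + 2 = 8)
F(V, U) = 8
F(4, 5)*(((-10 + 11) - 4) + 9) = 8*(((-10 + 11) - 4) + 9) = 8*((1 - 4) + 9) = 8*(-3 + 9) = 8*6 = 48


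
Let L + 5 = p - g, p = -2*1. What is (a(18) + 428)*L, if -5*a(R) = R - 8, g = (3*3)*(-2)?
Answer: 4686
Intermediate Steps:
p = -2
g = -18 (g = 9*(-2) = -18)
a(R) = 8/5 - R/5 (a(R) = -(R - 8)/5 = -(-8 + R)/5 = 8/5 - R/5)
L = 11 (L = -5 + (-2 - 1*(-18)) = -5 + (-2 + 18) = -5 + 16 = 11)
(a(18) + 428)*L = ((8/5 - 1/5*18) + 428)*11 = ((8/5 - 18/5) + 428)*11 = (-2 + 428)*11 = 426*11 = 4686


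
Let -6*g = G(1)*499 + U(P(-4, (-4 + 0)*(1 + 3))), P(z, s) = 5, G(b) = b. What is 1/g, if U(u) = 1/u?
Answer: -5/416 ≈ -0.012019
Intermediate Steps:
g = -416/5 (g = -(1*499 + 1/5)/6 = -(499 + 1/5)/6 = -1/6*2496/5 = -416/5 ≈ -83.200)
1/g = 1/(-416/5) = -5/416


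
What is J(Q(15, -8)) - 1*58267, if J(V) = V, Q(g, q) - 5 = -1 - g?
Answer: -58278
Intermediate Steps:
Q(g, q) = 4 - g (Q(g, q) = 5 + (-1 - g) = 4 - g)
J(Q(15, -8)) - 1*58267 = (4 - 1*15) - 1*58267 = (4 - 15) - 58267 = -11 - 58267 = -58278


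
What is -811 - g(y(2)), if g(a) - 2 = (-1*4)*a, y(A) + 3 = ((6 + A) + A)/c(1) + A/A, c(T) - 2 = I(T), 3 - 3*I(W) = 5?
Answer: -791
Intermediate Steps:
I(W) = -⅔ (I(W) = 1 - ⅓*5 = 1 - 5/3 = -⅔)
c(T) = 4/3 (c(T) = 2 - ⅔ = 4/3)
y(A) = 5/2 + 3*A/2 (y(A) = -3 + (((6 + A) + A)/(4/3) + A/A) = -3 + ((6 + 2*A)*(¾) + 1) = -3 + ((9/2 + 3*A/2) + 1) = -3 + (11/2 + 3*A/2) = 5/2 + 3*A/2)
g(a) = 2 - 4*a (g(a) = 2 + (-1*4)*a = 2 - 4*a)
-811 - g(y(2)) = -811 - (2 - 4*(5/2 + (3/2)*2)) = -811 - (2 - 4*(5/2 + 3)) = -811 - (2 - 4*11/2) = -811 - (2 - 22) = -811 - 1*(-20) = -811 + 20 = -791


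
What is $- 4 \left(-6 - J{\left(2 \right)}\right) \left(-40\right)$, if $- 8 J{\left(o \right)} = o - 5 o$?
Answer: $-1120$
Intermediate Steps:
$J{\left(o \right)} = \frac{o}{2}$ ($J{\left(o \right)} = - \frac{o - 5 o}{8} = - \frac{\left(-4\right) o}{8} = \frac{o}{2}$)
$- 4 \left(-6 - J{\left(2 \right)}\right) \left(-40\right) = - 4 \left(-6 - \frac{1}{2} \cdot 2\right) \left(-40\right) = - 4 \left(-6 - 1\right) \left(-40\right) = \left(-4\right) \left(-7\right) \left(-40\right) = 28 \left(-40\right) = -1120$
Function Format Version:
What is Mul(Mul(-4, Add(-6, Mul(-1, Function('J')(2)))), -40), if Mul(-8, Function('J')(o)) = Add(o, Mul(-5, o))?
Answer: -1120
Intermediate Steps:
Function('J')(o) = Mul(Rational(1, 2), o) (Function('J')(o) = Mul(Rational(-1, 8), Add(o, Mul(-5, o))) = Mul(Rational(-1, 8), Mul(-4, o)) = Mul(Rational(1, 2), o))
Mul(Mul(-4, Add(-6, Mul(-1, Function('J')(2)))), -40) = Mul(Mul(-4, Add(-6, Mul(-1, Mul(Rational(1, 2), 2)))), -40) = Mul(Mul(-4, Add(-6, Mul(-1, 1))), -40) = Mul(Mul(-4, Add(-6, -1)), -40) = Mul(Mul(-4, -7), -40) = Mul(28, -40) = -1120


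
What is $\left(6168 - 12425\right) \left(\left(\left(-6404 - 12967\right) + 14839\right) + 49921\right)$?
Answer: $-283998973$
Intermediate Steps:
$\left(6168 - 12425\right) \left(\left(\left(-6404 - 12967\right) + 14839\right) + 49921\right) = - 6257 \left(\left(-19371 + 14839\right) + 49921\right) = - 6257 \left(-4532 + 49921\right) = \left(-6257\right) 45389 = -283998973$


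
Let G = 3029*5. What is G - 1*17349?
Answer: -2204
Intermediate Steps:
G = 15145
G - 1*17349 = 15145 - 1*17349 = 15145 - 17349 = -2204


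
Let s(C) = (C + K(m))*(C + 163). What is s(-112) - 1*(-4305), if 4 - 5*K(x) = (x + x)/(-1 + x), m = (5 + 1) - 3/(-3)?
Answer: -1390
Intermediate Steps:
m = 7 (m = 6 - 3*(-1/3) = 6 + 1 = 7)
K(x) = 4/5 - 2*x/(5*(-1 + x)) (K(x) = 4/5 - (x + x)/(5*(-1 + x)) = 4/5 - 2*x/(5*(-1 + x)))
s(C) = (163 + C)*(1/3 + C) (s(C) = (C + 2*(-2 + 7)/(5*(-1 + 7)))*(C + 163) = (C + (2/5)*5/6)*(163 + C) = (C + (2/5)*(1/6)*5)*(163 + C) = (C + 1/3)*(163 + C) = (1/3 + C)*(163 + C) = (163 + C)*(1/3 + C))
s(-112) - 1*(-4305) = (163/3 + (-112)**2 + (490/3)*(-112)) - 1*(-4305) = (163/3 + 12544 - 54880/3) + 4305 = -5695 + 4305 = -1390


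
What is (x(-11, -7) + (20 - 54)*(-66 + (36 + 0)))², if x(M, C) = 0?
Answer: 1040400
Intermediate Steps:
(x(-11, -7) + (20 - 54)*(-66 + (36 + 0)))² = (0 + (20 - 54)*(-66 + (36 + 0)))² = (0 - 34*(-66 + 36))² = (0 - 34*(-30))² = (0 + 1020)² = 1020² = 1040400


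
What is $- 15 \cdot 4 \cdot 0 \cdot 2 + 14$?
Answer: $14$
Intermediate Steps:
$- 15 \cdot 4 \cdot 0 \cdot 2 + 14 = - 15 \cdot 0 \cdot 2 + 14 = \left(-15\right) 0 + 14 = 0 + 14 = 14$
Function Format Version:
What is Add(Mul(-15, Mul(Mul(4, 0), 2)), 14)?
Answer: 14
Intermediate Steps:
Add(Mul(-15, Mul(Mul(4, 0), 2)), 14) = Add(Mul(-15, Mul(0, 2)), 14) = Add(Mul(-15, 0), 14) = Add(0, 14) = 14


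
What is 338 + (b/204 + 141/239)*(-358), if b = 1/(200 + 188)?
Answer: 1199268323/9458664 ≈ 126.79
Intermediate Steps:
b = 1/388 ≈ 0.0025773
338 + (b/204 + 141/239)*(-358) = 338 + ((1/388)/204 + 141/239)*(-358) = 338 + ((1/388)*(1/204) + 141*(1/239))*(-358) = 338 + (1/79152 + 141/239)*(-358) = 338 + (11160671/18917328)*(-358) = 338 - 1997760109/9458664 = 1199268323/9458664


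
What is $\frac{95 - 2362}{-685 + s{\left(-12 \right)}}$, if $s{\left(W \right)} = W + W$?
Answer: $\frac{2267}{709} \approx 3.1975$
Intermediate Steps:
$s{\left(W \right)} = 2 W$
$\frac{95 - 2362}{-685 + s{\left(-12 \right)}} = \frac{95 - 2362}{-685 + 2 \left(-12\right)} = - \frac{2267}{-685 - 24} = - \frac{2267}{-709} = \left(-2267\right) \left(- \frac{1}{709}\right) = \frac{2267}{709}$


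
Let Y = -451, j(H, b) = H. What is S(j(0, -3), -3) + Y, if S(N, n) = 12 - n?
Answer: -436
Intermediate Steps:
S(j(0, -3), -3) + Y = (12 - 1*(-3)) - 451 = (12 + 3) - 451 = 15 - 451 = -436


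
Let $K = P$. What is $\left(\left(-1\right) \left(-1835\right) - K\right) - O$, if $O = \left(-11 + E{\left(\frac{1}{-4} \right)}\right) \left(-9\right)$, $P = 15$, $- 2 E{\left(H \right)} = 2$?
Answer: $1712$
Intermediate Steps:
$E{\left(H \right)} = -1$ ($E{\left(H \right)} = \left(- \frac{1}{2}\right) 2 = -1$)
$K = 15$
$O = 108$ ($O = \left(-11 - 1\right) \left(-9\right) = \left(-12\right) \left(-9\right) = 108$)
$\left(\left(-1\right) \left(-1835\right) - K\right) - O = \left(\left(-1\right) \left(-1835\right) - 15\right) - 108 = \left(1835 - 15\right) - 108 = 1820 - 108 = 1712$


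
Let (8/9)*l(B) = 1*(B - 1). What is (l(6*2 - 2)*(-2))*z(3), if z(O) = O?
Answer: -243/4 ≈ -60.750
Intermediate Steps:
l(B) = -9/8 + 9*B/8 (l(B) = 9*(1*(B - 1))/8 = 9*(1*(-1 + B))/8 = 9*(-1 + B)/8 = -9/8 + 9*B/8)
(l(6*2 - 2)*(-2))*z(3) = ((-9/8 + 9*(6*2 - 2)/8)*(-2))*3 = ((-9/8 + 9*(12 - 2)/8)*(-2))*3 = ((-9/8 + (9/8)*10)*(-2))*3 = ((-9/8 + 45/4)*(-2))*3 = ((81/8)*(-2))*3 = -81/4*3 = -243/4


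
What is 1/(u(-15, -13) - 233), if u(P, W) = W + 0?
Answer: -1/246 ≈ -0.0040650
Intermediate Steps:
u(P, W) = W
1/(u(-15, -13) - 233) = 1/(-13 - 233) = 1/(-246) = -1/246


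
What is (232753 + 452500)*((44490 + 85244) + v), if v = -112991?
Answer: 11473190979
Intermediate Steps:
(232753 + 452500)*((44490 + 85244) + v) = (232753 + 452500)*((44490 + 85244) - 112991) = 685253*(129734 - 112991) = 685253*16743 = 11473190979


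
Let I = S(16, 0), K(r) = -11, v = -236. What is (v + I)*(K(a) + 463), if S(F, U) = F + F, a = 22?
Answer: -92208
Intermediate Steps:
S(F, U) = 2*F
I = 32 (I = 2*16 = 32)
(v + I)*(K(a) + 463) = (-236 + 32)*(-11 + 463) = -204*452 = -92208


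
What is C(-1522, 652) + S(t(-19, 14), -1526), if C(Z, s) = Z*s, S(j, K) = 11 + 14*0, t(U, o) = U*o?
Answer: -992333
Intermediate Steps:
S(j, K) = 11 (S(j, K) = 11 + 0 = 11)
C(-1522, 652) + S(t(-19, 14), -1526) = -1522*652 + 11 = -992344 + 11 = -992333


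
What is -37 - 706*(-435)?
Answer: 307073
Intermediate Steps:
-37 - 706*(-435) = -37 + 307110 = 307073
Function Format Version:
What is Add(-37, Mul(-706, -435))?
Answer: 307073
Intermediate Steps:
Add(-37, Mul(-706, -435)) = Add(-37, 307110) = 307073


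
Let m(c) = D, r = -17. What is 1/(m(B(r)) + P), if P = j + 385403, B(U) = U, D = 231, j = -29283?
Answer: 1/356351 ≈ 2.8062e-6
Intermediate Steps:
m(c) = 231
P = 356120 (P = -29283 + 385403 = 356120)
1/(m(B(r)) + P) = 1/(231 + 356120) = 1/356351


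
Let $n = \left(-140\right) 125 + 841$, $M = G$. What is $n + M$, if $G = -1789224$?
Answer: $-1805883$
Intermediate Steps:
$M = -1789224$
$n = -16659$ ($n = -17500 + 841 = -16659$)
$n + M = -16659 - 1789224 = -1805883$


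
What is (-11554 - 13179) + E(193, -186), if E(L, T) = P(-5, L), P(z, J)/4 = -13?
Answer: -24785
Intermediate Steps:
P(z, J) = -52 (P(z, J) = 4*(-13) = -52)
E(L, T) = -52
(-11554 - 13179) + E(193, -186) = (-11554 - 13179) - 52 = -24733 - 52 = -24785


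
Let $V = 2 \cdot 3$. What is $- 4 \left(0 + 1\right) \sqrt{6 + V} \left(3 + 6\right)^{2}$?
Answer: $- 648 \sqrt{3} \approx -1122.4$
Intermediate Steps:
$V = 6$
$- 4 \left(0 + 1\right) \sqrt{6 + V} \left(3 + 6\right)^{2} = - 4 \left(0 + 1\right) \sqrt{6 + 6} \left(3 + 6\right)^{2} = \left(-4\right) 1 \sqrt{12} \cdot 9^{2} = - 4 \cdot 2 \sqrt{3} \cdot 81 = - 8 \sqrt{3} \cdot 81 = - 648 \sqrt{3}$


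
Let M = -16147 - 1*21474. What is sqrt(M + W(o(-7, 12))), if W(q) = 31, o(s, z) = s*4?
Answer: I*sqrt(37590) ≈ 193.88*I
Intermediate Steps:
o(s, z) = 4*s
M = -37621 (M = -16147 - 21474 = -37621)
sqrt(M + W(o(-7, 12))) = sqrt(-37621 + 31) = sqrt(-37590) = I*sqrt(37590)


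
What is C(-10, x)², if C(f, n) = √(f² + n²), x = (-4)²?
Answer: 356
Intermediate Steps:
x = 16
C(-10, x)² = (√((-10)² + 16²))² = (√(100 + 256))² = (√356)² = (2*√89)² = 356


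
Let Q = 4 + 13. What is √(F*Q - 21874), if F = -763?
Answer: I*√34845 ≈ 186.67*I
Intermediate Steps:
Q = 17
√(F*Q - 21874) = √(-763*17 - 21874) = √(-12971 - 21874) = √(-34845) = I*√34845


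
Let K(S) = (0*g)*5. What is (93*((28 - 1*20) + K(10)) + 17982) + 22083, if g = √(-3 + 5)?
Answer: 40809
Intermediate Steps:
g = √2 ≈ 1.4142
K(S) = 0 (K(S) = (0*√2)*5 = 0*5 = 0)
(93*((28 - 1*20) + K(10)) + 17982) + 22083 = (93*((28 - 1*20) + 0) + 17982) + 22083 = (93*((28 - 20) + 0) + 17982) + 22083 = (93*(8 + 0) + 17982) + 22083 = (93*8 + 17982) + 22083 = (744 + 17982) + 22083 = 18726 + 22083 = 40809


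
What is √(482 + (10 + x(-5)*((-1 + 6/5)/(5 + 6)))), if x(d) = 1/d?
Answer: √1488289/55 ≈ 22.181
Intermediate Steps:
√(482 + (10 + x(-5)*((-1 + 6/5)/(5 + 6)))) = √(482 + (10 + ((-1 + 6/5)/(5 + 6))/(-5))) = √(482 + (10 - (-1 + 6*(⅕))/(5*11))) = √(482 + (10 - (-1 + 6/5)/(5*11))) = √(482 + (10 - 1/(25*11))) = √(482 + (10 - ⅕*1/55)) = √(482 + (10 - 1/275)) = √(482 + 2749/275) = √(135299/275) = √1488289/55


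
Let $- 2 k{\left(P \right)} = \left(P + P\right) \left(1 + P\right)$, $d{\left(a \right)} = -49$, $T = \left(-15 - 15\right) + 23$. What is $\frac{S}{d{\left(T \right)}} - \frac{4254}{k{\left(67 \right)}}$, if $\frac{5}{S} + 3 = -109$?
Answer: $\frac{5842183}{6250832} \approx 0.93462$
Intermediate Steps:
$T = -7$ ($T = -30 + 23 = -7$)
$S = - \frac{5}{112}$ ($S = \frac{5}{-3 - 109} = \frac{5}{-112} = 5 \left(- \frac{1}{112}\right) = - \frac{5}{112} \approx -0.044643$)
$k{\left(P \right)} = - P \left(1 + P\right)$ ($k{\left(P \right)} = - \frac{\left(P + P\right) \left(1 + P\right)}{2} = - \frac{2 P \left(1 + P\right)}{2} = - P \left(1 + P\right)$)
$\frac{S}{d{\left(T \right)}} - \frac{4254}{k{\left(67 \right)}} = - \frac{5}{112 \left(-49\right)} - \frac{4254}{\left(-1\right) 67 \left(1 + 67\right)} = \left(- \frac{5}{112}\right) \left(- \frac{1}{49}\right) - \frac{4254}{\left(-1\right) 67 \cdot 68} = \frac{5}{5488} - \frac{4254}{-4556} = \frac{5}{5488} - - \frac{2127}{2278} = \frac{5}{5488} + \frac{2127}{2278} = \frac{5842183}{6250832}$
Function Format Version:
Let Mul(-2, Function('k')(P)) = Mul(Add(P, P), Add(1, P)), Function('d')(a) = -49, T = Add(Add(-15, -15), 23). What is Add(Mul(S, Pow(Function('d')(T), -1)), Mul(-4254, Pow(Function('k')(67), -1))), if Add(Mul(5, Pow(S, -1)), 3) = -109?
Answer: Rational(5842183, 6250832) ≈ 0.93462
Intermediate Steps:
T = -7 (T = Add(-30, 23) = -7)
S = Rational(-5, 112) (S = Mul(5, Pow(Add(-3, -109), -1)) = Mul(5, Pow(-112, -1)) = Mul(5, Rational(-1, 112)) = Rational(-5, 112) ≈ -0.044643)
Function('k')(P) = Mul(-1, P, Add(1, P)) (Function('k')(P) = Mul(Rational(-1, 2), Mul(Add(P, P), Add(1, P))) = Mul(Rational(-1, 2), Mul(Mul(2, P), Add(1, P))) = Mul(Rational(-1, 2), Mul(2, P, Add(1, P))) = Mul(-1, P, Add(1, P)))
Add(Mul(S, Pow(Function('d')(T), -1)), Mul(-4254, Pow(Function('k')(67), -1))) = Add(Mul(Rational(-5, 112), Pow(-49, -1)), Mul(-4254, Pow(Mul(-1, 67, Add(1, 67)), -1))) = Add(Mul(Rational(-5, 112), Rational(-1, 49)), Mul(-4254, Pow(Mul(-1, 67, 68), -1))) = Add(Rational(5, 5488), Mul(-4254, Pow(-4556, -1))) = Add(Rational(5, 5488), Mul(-4254, Rational(-1, 4556))) = Add(Rational(5, 5488), Rational(2127, 2278)) = Rational(5842183, 6250832)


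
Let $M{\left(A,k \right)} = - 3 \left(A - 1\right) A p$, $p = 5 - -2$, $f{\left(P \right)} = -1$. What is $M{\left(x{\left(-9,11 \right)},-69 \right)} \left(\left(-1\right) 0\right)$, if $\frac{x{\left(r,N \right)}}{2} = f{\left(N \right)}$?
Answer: $0$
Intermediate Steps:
$x{\left(r,N \right)} = -2$ ($x{\left(r,N \right)} = 2 \left(-1\right) = -2$)
$p = 7$ ($p = 5 + 2 = 7$)
$M{\left(A,k \right)} = 7 A \left(3 - 3 A\right)$ ($M{\left(A,k \right)} = - 3 \left(A - 1\right) A 7 = - 3 \left(-1 + A\right) A 7 = \left(3 - 3 A\right) A 7 = A \left(3 - 3 A\right) 7 = 7 A \left(3 - 3 A\right)$)
$M{\left(x{\left(-9,11 \right)},-69 \right)} \left(\left(-1\right) 0\right) = 21 \left(-2\right) \left(1 - -2\right) \left(\left(-1\right) 0\right) = 21 \left(-2\right) \left(1 + 2\right) 0 = 21 \left(-2\right) 3 \cdot 0 = \left(-126\right) 0 = 0$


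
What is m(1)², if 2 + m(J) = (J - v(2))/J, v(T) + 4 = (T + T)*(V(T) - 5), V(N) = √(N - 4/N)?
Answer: 529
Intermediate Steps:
v(T) = -4 + 2*T*(-5 + √(T - 4/T)) (v(T) = -4 + (T + T)*(√(T - 4/T) - 5) = -4 + (2*T)*(-5 + √(T - 4/T)) = -4 + 2*T*(-5 + √(T - 4/T)))
m(J) = -2 + (24 + J)/J (m(J) = -2 + (J - (-4 - 10*2 + 2*2*√(2 - 4/2)))/J = -2 + (J - (-4 - 20 + 2*2*√(2 - 4*½)))/J = -2 + (J - (-4 - 20 + 2*2*√(2 - 2)))/J = -2 + (J - (-4 - 20 + 2*2*√0))/J = -2 + (J - (-4 - 20 + 2*2*0))/J = -2 + (J - (-4 - 20 + 0))/J = -2 + (J - 1*(-24))/J = -2 + (J + 24)/J = -2 + (24 + J)/J)
m(1)² = ((24 - 1*1)/1)² = (1*(24 - 1))² = (1*23)² = 23² = 529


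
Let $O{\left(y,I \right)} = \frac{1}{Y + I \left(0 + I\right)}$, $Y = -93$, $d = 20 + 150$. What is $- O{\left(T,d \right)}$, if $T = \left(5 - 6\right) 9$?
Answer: $- \frac{1}{28807} \approx -3.4714 \cdot 10^{-5}$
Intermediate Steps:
$d = 170$
$T = -9$ ($T = \left(-1\right) 9 = -9$)
$O{\left(y,I \right)} = \frac{1}{-93 + I^{2}}$ ($O{\left(y,I \right)} = \frac{1}{-93 + I \left(0 + I\right)} = \frac{1}{-93 + I I} = \frac{1}{-93 + I^{2}}$)
$- O{\left(T,d \right)} = - \frac{1}{-93 + 170^{2}} = - \frac{1}{-93 + 28900} = - \frac{1}{28807}$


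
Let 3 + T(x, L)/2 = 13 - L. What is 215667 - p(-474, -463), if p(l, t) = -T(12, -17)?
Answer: 215721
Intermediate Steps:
T(x, L) = 20 - 2*L (T(x, L) = -6 + 2*(13 - L) = -6 + (26 - 2*L) = 20 - 2*L)
p(l, t) = -54 (p(l, t) = -(20 - 2*(-17)) = -(20 + 34) = -1*54 = -54)
215667 - p(-474, -463) = 215667 - 1*(-54) = 215667 + 54 = 215721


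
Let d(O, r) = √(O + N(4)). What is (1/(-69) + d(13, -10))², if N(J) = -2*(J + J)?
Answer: (1 - 69*I*√3)²/4761 ≈ -2.9998 - 0.050204*I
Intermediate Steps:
N(J) = -4*J
d(O, r) = √(-16 + O) (d(O, r) = √(O - 4*4) = √(O - 16) = √(-16 + O))
(1/(-69) + d(13, -10))² = (1/(-69) + √(-16 + 13))² = (-1/69 + √(-3))² = (-1/69 + I*√3)²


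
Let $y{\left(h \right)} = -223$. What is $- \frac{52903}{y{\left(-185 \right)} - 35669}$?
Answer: $\frac{52903}{35892} \approx 1.4739$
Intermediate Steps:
$- \frac{52903}{y{\left(-185 \right)} - 35669} = - \frac{52903}{-223 - 35669} = - \frac{52903}{-35892} = \left(-52903\right) \left(- \frac{1}{35892}\right) = \frac{52903}{35892}$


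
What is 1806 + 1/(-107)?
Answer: 193241/107 ≈ 1806.0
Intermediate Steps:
1806 + 1/(-107) = 1806 - 1/107 = 193241/107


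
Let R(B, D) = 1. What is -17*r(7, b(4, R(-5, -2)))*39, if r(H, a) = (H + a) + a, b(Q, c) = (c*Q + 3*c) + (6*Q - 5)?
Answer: -39117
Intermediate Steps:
b(Q, c) = -5 + 3*c + 6*Q + Q*c (b(Q, c) = (Q*c + 3*c) + (-5 + 6*Q) = (3*c + Q*c) + (-5 + 6*Q) = -5 + 3*c + 6*Q + Q*c)
r(H, a) = H + 2*a
-17*r(7, b(4, R(-5, -2)))*39 = -17*(7 + 2*(-5 + 3*1 + 6*4 + 4*1))*39 = -17*(7 + 2*(-5 + 3 + 24 + 4))*39 = -17*(7 + 2*26)*39 = -17*(7 + 52)*39 = -17*59*39 = -1003*39 = -39117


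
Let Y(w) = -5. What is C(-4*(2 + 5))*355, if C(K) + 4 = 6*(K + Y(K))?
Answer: -71710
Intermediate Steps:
C(K) = -34 + 6*K (C(K) = -4 + 6*(K - 5) = -4 + 6*(-5 + K) = -4 + (-30 + 6*K) = -34 + 6*K)
C(-4*(2 + 5))*355 = (-34 + 6*(-4*(2 + 5)))*355 = (-34 + 6*(-4*7))*355 = (-34 + 6*(-28))*355 = (-34 - 168)*355 = -202*355 = -71710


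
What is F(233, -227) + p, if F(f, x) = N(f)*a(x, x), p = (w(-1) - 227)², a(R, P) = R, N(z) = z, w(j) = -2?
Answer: -450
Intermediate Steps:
p = 52441 (p = (-2 - 227)² = (-229)² = 52441)
F(f, x) = f*x
F(233, -227) + p = 233*(-227) + 52441 = -52891 + 52441 = -450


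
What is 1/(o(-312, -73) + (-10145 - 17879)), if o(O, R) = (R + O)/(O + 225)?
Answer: -87/2437703 ≈ -3.5689e-5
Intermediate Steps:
o(O, R) = (O + R)/(225 + O)
1/(o(-312, -73) + (-10145 - 17879)) = 1/((-312 - 73)/(225 - 312) + (-10145 - 17879)) = 1/(-385/(-87) - 28024) = 1/(-1/87*(-385) - 28024) = 1/(385/87 - 28024) = 1/(-2437703/87) = -87/2437703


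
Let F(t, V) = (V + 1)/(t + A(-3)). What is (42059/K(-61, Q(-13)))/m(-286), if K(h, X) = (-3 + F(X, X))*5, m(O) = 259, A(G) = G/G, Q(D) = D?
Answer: -42059/2590 ≈ -16.239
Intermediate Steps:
A(G) = 1
F(t, V) = (1 + V)/(1 + t) (F(t, V) = (V + 1)/(t + 1) = (1 + V)/(1 + t))
K(h, X) = -10 (K(h, X) = (-3 + (1 + X)/(1 + X))*5 = (-3 + 1)*5 = -2*5 = -10)
(42059/K(-61, Q(-13)))/m(-286) = (42059/(-10))/259 = (42059*(-⅒))*(1/259) = -42059/10*1/259 = -42059/2590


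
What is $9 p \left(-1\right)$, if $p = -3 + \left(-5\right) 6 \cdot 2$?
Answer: $567$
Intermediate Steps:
$p = -63$ ($p = -3 - 60 = -63$)
$9 p \left(-1\right) = 9 \left(-63\right) \left(-1\right) = \left(-567\right) \left(-1\right) = 567$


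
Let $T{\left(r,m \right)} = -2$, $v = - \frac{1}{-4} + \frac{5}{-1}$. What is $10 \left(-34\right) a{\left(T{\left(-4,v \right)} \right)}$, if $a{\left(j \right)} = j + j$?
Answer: $1360$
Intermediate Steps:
$v = - \frac{19}{4}$ ($v = \left(-1\right) \left(- \frac{1}{4}\right) + 5 \left(-1\right) = \frac{1}{4} - 5 = - \frac{19}{4} \approx -4.75$)
$a{\left(j \right)} = 2 j$
$10 \left(-34\right) a{\left(T{\left(-4,v \right)} \right)} = 10 \left(-34\right) 2 \left(-2\right) = \left(-340\right) \left(-4\right) = 1360$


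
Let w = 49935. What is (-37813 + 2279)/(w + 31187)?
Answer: -17767/40561 ≈ -0.43803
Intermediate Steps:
(-37813 + 2279)/(w + 31187) = (-37813 + 2279)/(49935 + 31187) = -35534/81122 = -35534*1/81122 = -17767/40561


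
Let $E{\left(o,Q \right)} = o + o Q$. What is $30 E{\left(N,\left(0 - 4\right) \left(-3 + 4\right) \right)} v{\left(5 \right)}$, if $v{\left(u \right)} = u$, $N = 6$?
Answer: $-2700$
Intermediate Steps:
$E{\left(o,Q \right)} = o + Q o$
$30 E{\left(N,\left(0 - 4\right) \left(-3 + 4\right) \right)} v{\left(5 \right)} = 30 \cdot 6 \left(1 + \left(0 - 4\right) \left(-3 + 4\right)\right) 5 = 30 \cdot 6 \left(1 - 4\right) 5 = 30 \cdot 6 \left(-3\right) 5 = 30 \left(-18\right) 5 = \left(-540\right) 5 = -2700$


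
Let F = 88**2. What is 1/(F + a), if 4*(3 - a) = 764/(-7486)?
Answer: 7486/57994233 ≈ 0.00012908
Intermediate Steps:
a = 22649/7486 (a = 3 - 191/(-7486) = 3 - 191*(-1)/7486 = 3 - 1/4*(-382/3743) = 3 + 191/7486 = 22649/7486 ≈ 3.0255)
F = 7744
1/(F + a) = 1/(7744 + 22649/7486) = 1/(57994233/7486) = 7486/57994233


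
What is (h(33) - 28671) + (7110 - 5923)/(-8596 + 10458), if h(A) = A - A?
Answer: -53384215/1862 ≈ -28670.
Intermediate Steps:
h(A) = 0
(h(33) - 28671) + (7110 - 5923)/(-8596 + 10458) = (0 - 28671) + (7110 - 5923)/(-8596 + 10458) = -28671 + 1187/1862 = -53384215/1862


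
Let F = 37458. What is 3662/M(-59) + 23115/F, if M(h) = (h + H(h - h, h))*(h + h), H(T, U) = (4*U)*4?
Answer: 478820651/738884022 ≈ 0.64803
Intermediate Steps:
H(T, U) = 16*U
M(h) = 34*h² (M(h) = (h + 16*h)*(h + h) = (17*h)*(2*h) = 34*h²)
3662/M(-59) + 23115/F = 3662/((34*(-59)²)) + 23115/37458 = 3662/((34*3481)) + 23115*(1/37458) = 3662/118354 + 7705/12486 = 3662*(1/118354) + 7705/12486 = 1831/59177 + 7705/12486 = 478820651/738884022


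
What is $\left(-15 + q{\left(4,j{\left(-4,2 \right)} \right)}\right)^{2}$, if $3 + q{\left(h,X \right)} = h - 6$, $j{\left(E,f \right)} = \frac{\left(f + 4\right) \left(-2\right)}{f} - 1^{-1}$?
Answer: $400$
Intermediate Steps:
$j{\left(E,f \right)} = -1 + \frac{-8 - 2 f}{f}$ ($j{\left(E,f \right)} = \frac{\left(4 + f\right) \left(-2\right)}{f} - 1 = \frac{-8 - 2 f}{f} - 1 = -1 + \frac{-8 - 2 f}{f}$)
$q{\left(h,X \right)} = -9 + h$ ($q{\left(h,X \right)} = -3 + \left(h - 6\right) = -3 + \left(-6 + h\right) = -9 + h$)
$\left(-15 + q{\left(4,j{\left(-4,2 \right)} \right)}\right)^{2} = \left(-15 + \left(-9 + 4\right)\right)^{2} = \left(-15 - 5\right)^{2} = \left(-20\right)^{2} = 400$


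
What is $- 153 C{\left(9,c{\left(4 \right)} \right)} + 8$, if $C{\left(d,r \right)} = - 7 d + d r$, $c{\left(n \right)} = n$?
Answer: $4139$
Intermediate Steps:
$- 153 C{\left(9,c{\left(4 \right)} \right)} + 8 = - 153 \cdot 9 \left(-7 + 4\right) + 8 = - 153 \cdot 9 \left(-3\right) + 8 = \left(-153\right) \left(-27\right) + 8 = 4131 + 8 = 4139$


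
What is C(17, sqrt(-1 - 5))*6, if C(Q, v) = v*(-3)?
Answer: -18*I*sqrt(6) ≈ -44.091*I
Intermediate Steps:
C(Q, v) = -3*v
C(17, sqrt(-1 - 5))*6 = -3*sqrt(-1 - 5)*6 = -3*I*sqrt(6)*6 = -18*I*sqrt(6)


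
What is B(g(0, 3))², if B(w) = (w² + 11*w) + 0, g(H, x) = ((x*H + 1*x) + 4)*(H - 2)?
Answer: 1764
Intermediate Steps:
g(H, x) = (-2 + H)*(4 + x + H*x) (g(H, x) = ((H*x + x) + 4)*(-2 + H) = ((x + H*x) + 4)*(-2 + H) = (4 + x + H*x)*(-2 + H) = (-2 + H)*(4 + x + H*x))
B(w) = w² + 11*w
B(g(0, 3))² = ((-8 - 2*3 + 4*0 + 3*0² - 1*0*3)*(11 + (-8 - 2*3 + 4*0 + 3*0² - 1*0*3)))² = ((-8 - 6 + 0 + 3*0 + 0)*(11 + (-8 - 6 + 0 + 3*0 + 0)))² = ((-8 - 6 + 0 + 0 + 0)*(11 + (-8 - 6 + 0 + 0 + 0)))² = (-14*(11 - 14))² = (-14*(-3))² = 42² = 1764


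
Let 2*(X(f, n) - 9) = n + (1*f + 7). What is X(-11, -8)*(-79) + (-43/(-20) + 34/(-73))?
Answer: -343561/1460 ≈ -235.32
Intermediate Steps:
X(f, n) = 25/2 + f/2 + n/2 (X(f, n) = 9 + (n + (1*f + 7))/2 = 9 + (n + (f + 7))/2 = 9 + (n + (7 + f))/2 = 9 + (7 + f + n)/2 = 9 + (7/2 + f/2 + n/2) = 25/2 + f/2 + n/2)
X(-11, -8)*(-79) + (-43/(-20) + 34/(-73)) = (25/2 + (½)*(-11) + (½)*(-8))*(-79) + (-43/(-20) + 34/(-73)) = (25/2 - 11/2 - 4)*(-79) + (-43*(-1/20) + 34*(-1/73)) = 3*(-79) + (43/20 - 34/73) = -237 + 2459/1460 = -343561/1460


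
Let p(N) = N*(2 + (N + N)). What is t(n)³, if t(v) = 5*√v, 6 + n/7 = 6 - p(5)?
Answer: -105000*I*√105 ≈ -1.0759e+6*I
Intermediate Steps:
p(N) = N*(2 + 2*N)
n = -420 (n = -42 + 7*(6 - 2*5*(1 + 5)) = -42 + 7*(6 - 2*5*6) = -42 + 7*(6 - 1*60) = -42 + 7*(6 - 60) = -42 + 7*(-54) = -42 - 378 = -420)
t(n)³ = (5*√(-420))³ = (5*(2*I*√105))³ = (10*I*√105)³ = -105000*I*√105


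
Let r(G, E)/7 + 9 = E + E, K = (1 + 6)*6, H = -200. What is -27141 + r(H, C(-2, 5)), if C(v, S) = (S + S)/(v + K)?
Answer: -54401/2 ≈ -27201.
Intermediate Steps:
K = 42 (K = 7*6 = 42)
C(v, S) = 2*S/(42 + v) (C(v, S) = (S + S)/(v + 42) = (2*S)/(42 + v) = 2*S/(42 + v))
r(G, E) = -63 + 14*E (r(G, E) = -63 + 7*(E + E) = -63 + 7*(2*E) = -63 + 14*E)
-27141 + r(H, C(-2, 5)) = -27141 + (-63 + 14*(2*5/(42 - 2))) = -27141 + (-63 + 14*(2*5/40)) = -27141 + (-63 + 14*(2*5*(1/40))) = -27141 + (-63 + 14*(¼)) = -27141 + (-63 + 7/2) = -27141 - 119/2 = -54401/2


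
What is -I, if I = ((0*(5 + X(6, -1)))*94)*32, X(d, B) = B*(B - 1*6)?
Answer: 0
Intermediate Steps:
X(d, B) = B*(-6 + B) (X(d, B) = B*(B - 6) = B*(-6 + B))
I = 0 (I = ((0*(5 - (-6 - 1)))*94)*32 = ((0*(5 - 1*(-7)))*94)*32 = ((0*(5 + 7))*94)*32 = ((0*12)*94)*32 = (0*94)*32 = 0*32 = 0)
-I = -1*0 = 0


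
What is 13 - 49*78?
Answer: -3809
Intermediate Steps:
13 - 49*78 = 13 - 3822 = -3809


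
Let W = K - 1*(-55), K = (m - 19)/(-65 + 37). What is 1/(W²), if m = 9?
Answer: 196/600625 ≈ 0.00032633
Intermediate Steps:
K = 5/14 (K = (9 - 19)/(-65 + 37) = -10/(-28) = -10*(-1/28) = 5/14 ≈ 0.35714)
W = 775/14 (W = 5/14 - 1*(-55) = 5/14 + 55 = 775/14 ≈ 55.357)
1/(W²) = 1/((775/14)²) = 1/(600625/196) = 196/600625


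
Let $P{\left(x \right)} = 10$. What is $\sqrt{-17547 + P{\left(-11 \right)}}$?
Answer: $i \sqrt{17537} \approx 132.43 i$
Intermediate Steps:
$\sqrt{-17547 + P{\left(-11 \right)}} = \sqrt{-17547 + 10} = \sqrt{-17537} = i \sqrt{17537}$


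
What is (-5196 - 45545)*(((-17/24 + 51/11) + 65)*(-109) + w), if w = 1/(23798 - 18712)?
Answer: 255936168384887/671352 ≈ 3.8122e+8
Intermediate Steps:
w = 1/5086 ≈ 0.00019662
(-5196 - 45545)*(((-17/24 + 51/11) + 65)*(-109) + w) = (-5196 - 45545)*(((-17/24 + 51/11) + 65)*(-109) + 1/5086) = -50741*(((-17*1/24 + 51*(1/11)) + 65)*(-109) + 1/5086) = -50741*(((-17/24 + 51/11) + 65)*(-109) + 1/5086) = -50741*((1037/264 + 65)*(-109) + 1/5086) = -50741*((18197/264)*(-109) + 1/5086) = -50741*(-1983473/264 + 1/5086) = -50741*(-5043971707/671352) = 255936168384887/671352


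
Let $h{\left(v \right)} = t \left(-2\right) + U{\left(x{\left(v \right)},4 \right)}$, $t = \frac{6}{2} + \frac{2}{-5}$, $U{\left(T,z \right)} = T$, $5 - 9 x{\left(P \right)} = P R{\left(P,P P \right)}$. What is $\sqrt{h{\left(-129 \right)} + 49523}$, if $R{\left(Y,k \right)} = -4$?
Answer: $\frac{\sqrt{11128730}}{15} \approx 222.4$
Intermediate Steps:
$x{\left(P \right)} = \frac{5}{9} + \frac{4 P}{9}$ ($x{\left(P \right)} = \frac{5}{9} - \frac{P \left(-4\right)}{9} = \frac{5}{9} - \frac{\left(-4\right) P}{9} = \frac{5}{9} + \frac{4 P}{9}$)
$t = \frac{13}{5}$ ($t = 6 \cdot \frac{1}{2} + 2 \left(- \frac{1}{5}\right) = 3 - \frac{2}{5} = \frac{13}{5} \approx 2.6$)
$h{\left(v \right)} = - \frac{209}{45} + \frac{4 v}{9}$ ($h{\left(v \right)} = \frac{13}{5} \left(-2\right) + \left(\frac{5}{9} + \frac{4 v}{9}\right) = - \frac{26}{5} + \left(\frac{5}{9} + \frac{4 v}{9}\right) = - \frac{209}{45} + \frac{4 v}{9}$)
$\sqrt{h{\left(-129 \right)} + 49523} = \sqrt{\left(- \frac{209}{45} + \frac{4}{9} \left(-129\right)\right) + 49523} = \sqrt{\left(- \frac{209}{45} - \frac{172}{3}\right) + 49523} = \sqrt{- \frac{2789}{45} + 49523} = \sqrt{\frac{2225746}{45}} = \frac{\sqrt{11128730}}{15}$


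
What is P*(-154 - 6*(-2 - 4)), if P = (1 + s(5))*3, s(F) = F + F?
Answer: -3894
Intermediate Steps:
s(F) = 2*F
P = 33 (P = (1 + 2*5)*3 = (1 + 10)*3 = 11*3 = 33)
P*(-154 - 6*(-2 - 4)) = 33*(-154 - 6*(-2 - 4)) = 33*(-154 - 6*(-6)) = 33*(-154 + 36) = 33*(-118) = -3894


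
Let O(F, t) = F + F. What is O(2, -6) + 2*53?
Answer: 110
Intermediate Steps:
O(F, t) = 2*F
O(2, -6) + 2*53 = 2*2 + 2*53 = 4 + 106 = 110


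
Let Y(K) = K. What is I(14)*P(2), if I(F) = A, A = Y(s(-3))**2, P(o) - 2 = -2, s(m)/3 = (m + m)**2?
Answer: 0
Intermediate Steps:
s(m) = 12*m**2 (s(m) = 3*(m + m)**2 = 3*(2*m)**2 = 3*(4*m**2) = 12*m**2)
P(o) = 0 (P(o) = 2 - 2 = 0)
A = 11664 (A = (12*(-3)**2)**2 = (12*9)**2 = 108**2 = 11664)
I(F) = 11664
I(14)*P(2) = 11664*0 = 0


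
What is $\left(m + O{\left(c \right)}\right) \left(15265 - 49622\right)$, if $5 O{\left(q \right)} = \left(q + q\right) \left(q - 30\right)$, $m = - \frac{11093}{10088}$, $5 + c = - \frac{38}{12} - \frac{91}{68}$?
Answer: $- \frac{9883006890779}{1929330} \approx -5.1225 \cdot 10^{6}$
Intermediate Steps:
$c = - \frac{1939}{204}$ ($c = -5 - \left(\frac{19}{6} + \frac{91}{68}\right) = -5 - \frac{919}{204} = - \frac{1939}{204} \approx -9.5049$)
$m = - \frac{11093}{10088}$ ($m = \left(-11093\right) \frac{1}{10088} = - \frac{11093}{10088} \approx -1.0996$)
$O{\left(q \right)} = \frac{2 q \left(-30 + q\right)}{5}$ ($O{\left(q \right)} = \frac{\left(q + q\right) \left(q - 30\right)}{5} = \frac{2 q \left(-30 + q\right)}{5}$)
$\left(m + O{\left(c \right)}\right) \left(15265 - 49622\right) = \left(- \frac{11093}{10088} + \frac{2}{5} \left(- \frac{1939}{204}\right) \left(-30 - \frac{1939}{204}\right)\right) \left(15265 - 49622\right) = \left(- \frac{11093}{10088} + \frac{2}{5} \left(- \frac{1939}{204}\right) \left(- \frac{8059}{204}\right)\right) \left(-34357\right) = \left(- \frac{11093}{10088} + \frac{15626401}{104040}\right) \left(-34357\right) = \frac{4890156799}{32798610} \left(-34357\right) = - \frac{9883006890779}{1929330}$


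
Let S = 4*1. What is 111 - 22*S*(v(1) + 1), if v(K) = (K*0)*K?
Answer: 23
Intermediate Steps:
v(K) = 0 (v(K) = 0*K = 0)
S = 4
111 - 22*S*(v(1) + 1) = 111 - 88*(0 + 1) = 111 - 88 = 23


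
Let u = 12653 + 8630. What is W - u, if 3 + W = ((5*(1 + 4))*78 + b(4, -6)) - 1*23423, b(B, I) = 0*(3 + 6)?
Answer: -42759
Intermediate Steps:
b(B, I) = 0 (b(B, I) = 0*9 = 0)
u = 21283
W = -21476 (W = -3 + (((5*(1 + 4))*78 + 0) - 1*23423) = -3 + (((5*5)*78 + 0) - 23423) = -3 + ((25*78 + 0) - 23423) = -3 + ((1950 + 0) - 23423) = -3 + (1950 - 23423) = -3 - 21473 = -21476)
W - u = -21476 - 1*21283 = -21476 - 21283 = -42759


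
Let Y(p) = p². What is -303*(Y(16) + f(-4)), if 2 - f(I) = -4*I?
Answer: -73326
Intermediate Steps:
f(I) = 2 + 4*I (f(I) = 2 - (-4)*I = 2 + 4*I)
-303*(Y(16) + f(-4)) = -303*(16² + (2 + 4*(-4))) = -303*(256 + (2 - 16)) = -303*(256 - 14) = -303*242 = -73326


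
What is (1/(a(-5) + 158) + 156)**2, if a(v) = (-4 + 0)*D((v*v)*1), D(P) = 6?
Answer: 437019025/17956 ≈ 24338.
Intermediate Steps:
a(v) = -24 (a(v) = (-4 + 0)*6 = -4*6 = -24)
(1/(a(-5) + 158) + 156)**2 = (1/(-24 + 158) + 156)**2 = (1/134 + 156)**2 = (20905/134)**2 = 437019025/17956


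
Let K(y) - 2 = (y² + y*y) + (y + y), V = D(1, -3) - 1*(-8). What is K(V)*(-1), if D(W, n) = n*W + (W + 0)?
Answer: -86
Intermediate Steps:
D(W, n) = W + W*n (D(W, n) = W*n + W = W + W*n)
V = 6 (V = 1*(1 - 3) - 1*(-8) = 1*(-2) + 8 = -2 + 8 = 6)
K(y) = 2 + 2*y + 2*y² (K(y) = 2 + ((y² + y*y) + (y + y)) = 2 + ((y² + y²) + 2*y) = 2 + (2*y² + 2*y) = 2 + (2*y + 2*y²) = 2 + 2*y + 2*y²)
K(V)*(-1) = (2 + 2*6 + 2*6²)*(-1) = (2 + 12 + 2*36)*(-1) = (2 + 12 + 72)*(-1) = 86*(-1) = -86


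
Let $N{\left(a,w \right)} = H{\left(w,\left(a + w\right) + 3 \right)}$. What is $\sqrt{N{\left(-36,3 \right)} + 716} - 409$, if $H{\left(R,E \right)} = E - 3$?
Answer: $-409 + \sqrt{683} \approx -382.87$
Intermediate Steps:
$H{\left(R,E \right)} = -3 + E$
$N{\left(a,w \right)} = a + w$ ($N{\left(a,w \right)} = -3 + \left(\left(a + w\right) + 3\right) = -3 + \left(3 + a + w\right) = a + w$)
$\sqrt{N{\left(-36,3 \right)} + 716} - 409 = \sqrt{\left(-36 + 3\right) + 716} - 409 = \sqrt{-33 + 716} - 409 = \sqrt{683} - 409 = -409 + \sqrt{683}$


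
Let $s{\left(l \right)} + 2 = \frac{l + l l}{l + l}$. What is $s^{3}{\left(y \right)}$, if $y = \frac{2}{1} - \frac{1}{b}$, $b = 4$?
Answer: $- \frac{125}{512} \approx -0.24414$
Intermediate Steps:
$y = \frac{7}{4}$ ($y = \frac{2}{1} - \frac{1}{4} = 2 \cdot 1 - \frac{1}{4} = 2 - \frac{1}{4} = \frac{7}{4} \approx 1.75$)
$s{\left(l \right)} = -2 + \frac{l + l^{2}}{2 l}$ ($s{\left(l \right)} = -2 + \frac{l + l l}{l + l} = -2 + \frac{l + l^{2}}{2 l}$)
$s^{3}{\left(y \right)} = \left(- \frac{3}{2} + \frac{1}{2} \cdot \frac{7}{4}\right)^{3} = \left(- \frac{3}{2} + \frac{7}{8}\right)^{3} = \left(- \frac{5}{8}\right)^{3} = - \frac{125}{512}$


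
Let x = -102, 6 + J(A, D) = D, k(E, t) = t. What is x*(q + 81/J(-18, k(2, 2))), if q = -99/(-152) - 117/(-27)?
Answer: 118337/76 ≈ 1557.1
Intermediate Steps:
J(A, D) = -6 + D
q = 2273/456 (q = -99*(-1/152) - 117*(-1/27) = 99/152 + 13/3 = 2273/456 ≈ 4.9846)
x*(q + 81/J(-18, k(2, 2))) = -102*(2273/456 + 81/(-6 + 2)) = -102*(2273/456 + 81/(-4)) = -102*(2273/456 + 81*(-¼)) = -102*(2273/456 - 81/4) = -102*(-6961/456) = 118337/76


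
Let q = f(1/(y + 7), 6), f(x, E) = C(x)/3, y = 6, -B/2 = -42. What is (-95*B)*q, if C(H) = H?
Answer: -2660/13 ≈ -204.62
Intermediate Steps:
B = 84 (B = -2*(-42) = 84)
f(x, E) = x/3
q = 1/39 (q = 1/(3*(6 + 7)) = (1/3)/13 = (1/3)*(1/13) = 1/39 ≈ 0.025641)
(-95*B)*q = -95*84*(1/39) = -7980*1/39 = -2660/13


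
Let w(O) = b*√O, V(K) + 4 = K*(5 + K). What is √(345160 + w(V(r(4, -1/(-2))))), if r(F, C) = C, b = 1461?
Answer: √(1380640 + 2922*I*√5)/2 ≈ 587.5 + 1.3902*I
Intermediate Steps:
V(K) = -4 + K*(5 + K)
w(O) = 1461*√O
√(345160 + w(V(r(4, -1/(-2))))) = √(345160 + 1461*√(-4 + (-1/(-2))² + 5*(-1/(-2)))) = √(345160 + 1461*√(-4 + (-1*(-½))² + 5*(-1*(-½)))) = √(345160 + 1461*√(-4 + (½)² + 5*(½))) = √(345160 + 1461*√(-4 + ¼ + 5/2)) = √(345160 + 1461*√(-5/4)) = √(345160 + 1461*(I*√5/2)) = √(345160 + 1461*I*√5/2)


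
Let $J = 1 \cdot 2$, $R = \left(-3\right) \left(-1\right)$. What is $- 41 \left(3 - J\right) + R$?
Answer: $-38$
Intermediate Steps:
$R = 3$
$J = 2$
$- 41 \left(3 - J\right) + R = - 41 \left(3 - 2\right) + 3 = \left(-41\right) 1 + 3 = -41 + 3 = -38$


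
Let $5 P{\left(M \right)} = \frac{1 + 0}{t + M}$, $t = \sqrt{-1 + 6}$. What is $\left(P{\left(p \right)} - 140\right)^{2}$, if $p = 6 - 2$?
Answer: $\frac{59228421}{3025} + \frac{15392 \sqrt{5}}{3025} \approx 19591.0$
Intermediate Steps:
$p = 4$
$t = \sqrt{5} \approx 2.2361$
$P{\left(M \right)} = \frac{1}{5 \left(M + \sqrt{5}\right)}$ ($P{\left(M \right)} = \frac{\left(1 + 0\right) \frac{1}{\sqrt{5} + M}}{5} = \frac{1 \frac{1}{M + \sqrt{5}}}{5} = \frac{1}{5 \left(M + \sqrt{5}\right)}$)
$\left(P{\left(p \right)} - 140\right)^{2} = \left(\frac{1}{5 \left(4 + \sqrt{5}\right)} - 140\right)^{2} = \left(-140 + \frac{1}{5 \left(4 + \sqrt{5}\right)}\right)^{2}$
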